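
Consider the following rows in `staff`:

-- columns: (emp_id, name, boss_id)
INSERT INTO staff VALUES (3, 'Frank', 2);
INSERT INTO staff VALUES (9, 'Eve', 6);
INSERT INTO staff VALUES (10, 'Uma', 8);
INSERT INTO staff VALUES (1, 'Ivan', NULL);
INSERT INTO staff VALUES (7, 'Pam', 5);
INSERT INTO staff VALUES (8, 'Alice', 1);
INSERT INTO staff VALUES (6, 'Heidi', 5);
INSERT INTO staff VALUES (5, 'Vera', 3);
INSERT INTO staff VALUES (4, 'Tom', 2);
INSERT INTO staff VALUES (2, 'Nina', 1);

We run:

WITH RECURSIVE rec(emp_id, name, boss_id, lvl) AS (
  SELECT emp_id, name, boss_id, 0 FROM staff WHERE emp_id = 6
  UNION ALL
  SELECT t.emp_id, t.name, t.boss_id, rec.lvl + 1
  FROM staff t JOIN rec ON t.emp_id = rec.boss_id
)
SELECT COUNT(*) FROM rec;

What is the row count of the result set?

5

Base: emp_id=6 (Heidi), boss_id=5, lvl 0.
Iteration 1: join on emp_id=5 -> Vera (id 5, boss_id=3, lvl 1).
Iteration 2: join on emp_id=3 -> Frank (id 3, boss_id=2, lvl 2).
Iteration 3: join on emp_id=2 -> Nina (id 2, boss_id=1, lvl 3).
Iteration 4: join on emp_id=1 -> Ivan (id 1, boss_id=NULL, lvl 4).
Iteration 5: boss_id is NULL; no match; recursion stops.
Total rows emitted: 5.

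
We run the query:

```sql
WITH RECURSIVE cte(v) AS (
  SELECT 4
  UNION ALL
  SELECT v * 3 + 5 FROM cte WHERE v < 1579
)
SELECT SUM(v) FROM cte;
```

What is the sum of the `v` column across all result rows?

7087

Base: v=4.
Iteration 1: 4 < 1579 holds -> v = 4 * 3 + 5 = 17.
Iteration 2: 17 < 1579 holds -> v = 17 * 3 + 5 = 56.
Iteration 3: 56 < 1579 holds -> v = 56 * 3 + 5 = 173.
Iteration 4: 173 < 1579 holds -> v = 173 * 3 + 5 = 524.
Iteration 5: 524 < 1579 holds -> v = 524 * 3 + 5 = 1577.
Iteration 6: 1577 < 1579 holds -> v = 1577 * 3 + 5 = 4736.
Iteration 7: 4736 < 1579 fails; recursion stops.
SUM(v) = 4 + 17 + 56 + 173 + 524 + 1577 + 4736 = 7087.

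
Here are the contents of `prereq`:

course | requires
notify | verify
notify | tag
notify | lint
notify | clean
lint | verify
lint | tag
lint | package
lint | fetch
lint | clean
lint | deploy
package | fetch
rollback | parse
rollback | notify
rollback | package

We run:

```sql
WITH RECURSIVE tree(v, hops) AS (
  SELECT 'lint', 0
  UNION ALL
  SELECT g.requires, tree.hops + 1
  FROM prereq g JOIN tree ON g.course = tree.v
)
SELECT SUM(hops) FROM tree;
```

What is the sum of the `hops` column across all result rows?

Base: (lint, hops=0).
Iteration 1: edges from {lint} -> (clean, hops=1), (deploy, hops=1), (fetch, hops=1), (package, hops=1), (tag, hops=1), (verify, hops=1).
Iteration 2: edges from {clean,deploy,fetch,package,tag,verify} -> (fetch, hops=2).
Iteration 3: no outgoing edges from {fetch}; recursion stops.
SUM(hops) = 0 + 1 + 1 + 1 + 1 + 1 + 1 + 2 = 8.

8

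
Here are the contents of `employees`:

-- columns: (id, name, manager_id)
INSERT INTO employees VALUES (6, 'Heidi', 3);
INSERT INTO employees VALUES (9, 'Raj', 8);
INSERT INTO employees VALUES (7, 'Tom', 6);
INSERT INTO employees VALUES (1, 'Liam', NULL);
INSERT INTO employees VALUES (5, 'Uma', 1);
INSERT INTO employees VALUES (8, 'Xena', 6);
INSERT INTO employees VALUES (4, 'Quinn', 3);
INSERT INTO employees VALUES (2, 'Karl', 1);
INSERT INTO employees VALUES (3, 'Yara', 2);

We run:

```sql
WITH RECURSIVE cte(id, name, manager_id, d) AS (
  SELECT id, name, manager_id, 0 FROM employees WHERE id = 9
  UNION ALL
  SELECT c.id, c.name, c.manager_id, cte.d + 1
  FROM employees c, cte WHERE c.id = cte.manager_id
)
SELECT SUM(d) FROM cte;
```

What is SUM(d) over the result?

Base: id=9 (Raj), manager_id=8, d 0.
Iteration 1: join on id=8 -> Xena (id 8, manager_id=6, d 1).
Iteration 2: join on id=6 -> Heidi (id 6, manager_id=3, d 2).
Iteration 3: join on id=3 -> Yara (id 3, manager_id=2, d 3).
Iteration 4: join on id=2 -> Karl (id 2, manager_id=1, d 4).
Iteration 5: join on id=1 -> Liam (id 1, manager_id=NULL, d 5).
Iteration 6: manager_id is NULL; no match; recursion stops.
SUM(d) = 0 + 1 + 2 + 3 + 4 + 5 = 15.

15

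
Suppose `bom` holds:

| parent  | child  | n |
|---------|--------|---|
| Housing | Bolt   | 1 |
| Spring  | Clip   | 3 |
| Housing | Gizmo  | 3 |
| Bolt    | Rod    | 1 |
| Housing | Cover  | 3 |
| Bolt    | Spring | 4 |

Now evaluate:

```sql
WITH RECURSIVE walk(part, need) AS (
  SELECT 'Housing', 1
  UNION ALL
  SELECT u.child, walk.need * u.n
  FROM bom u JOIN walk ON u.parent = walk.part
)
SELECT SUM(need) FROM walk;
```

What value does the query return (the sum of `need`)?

25

Base: (Housing, need=1).
Iteration 1: components of {Housing} -> Bolt = 1*1 = 1, Cover = 1*3 = 3, Gizmo = 1*3 = 3.
Iteration 2: components of {Bolt,Cover,Gizmo} -> Rod = 1*1 = 1, Spring = 1*4 = 4.
Iteration 3: components of {Rod,Spring} -> Clip = 4*3 = 12.
Iteration 4: no further components; recursion stops.
SUM(need) = 1 + 3 + 1 + 3 + 1 + 4 + 12 = 25.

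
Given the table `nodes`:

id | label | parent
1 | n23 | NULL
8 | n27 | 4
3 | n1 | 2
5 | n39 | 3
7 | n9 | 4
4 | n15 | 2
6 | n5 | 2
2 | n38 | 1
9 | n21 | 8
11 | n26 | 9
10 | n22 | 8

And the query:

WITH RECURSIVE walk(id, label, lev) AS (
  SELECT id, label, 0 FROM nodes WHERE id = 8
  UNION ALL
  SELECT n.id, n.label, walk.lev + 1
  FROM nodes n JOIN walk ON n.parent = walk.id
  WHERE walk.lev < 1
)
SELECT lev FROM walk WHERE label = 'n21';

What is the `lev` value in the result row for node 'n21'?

1

Base: id=8 (n27) at lev 0.
Iteration 1: rows with parent in {8} -> n21 (id 9, lev 1), n22 (id 10, lev 1).
Iteration 2: lev < 1 fails for all current rows; recursion stops.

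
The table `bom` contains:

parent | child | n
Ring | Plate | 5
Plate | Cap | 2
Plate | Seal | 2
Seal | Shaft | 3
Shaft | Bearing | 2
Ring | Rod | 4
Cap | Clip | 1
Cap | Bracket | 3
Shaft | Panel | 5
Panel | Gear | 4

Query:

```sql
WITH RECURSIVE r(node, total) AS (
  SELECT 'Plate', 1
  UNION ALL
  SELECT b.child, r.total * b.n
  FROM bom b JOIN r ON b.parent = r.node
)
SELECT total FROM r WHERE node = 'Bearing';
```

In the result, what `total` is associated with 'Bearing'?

12

Base: (Plate, total=1).
Iteration 1: components of {Plate} -> Cap = 1*2 = 2, Seal = 1*2 = 2.
Iteration 2: components of {Cap,Seal} -> Bracket = 2*3 = 6, Clip = 2*1 = 2, Shaft = 2*3 = 6.
Iteration 3: components of {Bracket,Clip,Shaft} -> Bearing = 6*2 = 12, Panel = 6*5 = 30.
Iteration 4: components of {Bearing,Panel} -> Gear = 30*4 = 120.
Iteration 5: no further components; recursion stops.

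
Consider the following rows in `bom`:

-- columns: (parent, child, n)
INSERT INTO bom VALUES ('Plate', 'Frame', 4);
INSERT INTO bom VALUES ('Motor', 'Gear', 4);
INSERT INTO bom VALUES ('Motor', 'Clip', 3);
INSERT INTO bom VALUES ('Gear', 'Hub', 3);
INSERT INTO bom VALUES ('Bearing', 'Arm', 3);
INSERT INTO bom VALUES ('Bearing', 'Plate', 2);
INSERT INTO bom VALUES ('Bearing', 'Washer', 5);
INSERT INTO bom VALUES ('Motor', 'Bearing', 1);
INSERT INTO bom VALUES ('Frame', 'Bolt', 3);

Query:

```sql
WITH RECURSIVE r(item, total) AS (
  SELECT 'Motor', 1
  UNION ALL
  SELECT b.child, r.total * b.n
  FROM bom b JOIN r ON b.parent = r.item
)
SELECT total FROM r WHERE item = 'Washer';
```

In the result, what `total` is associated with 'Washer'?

5

Base: (Motor, total=1).
Iteration 1: components of {Motor} -> Bearing = 1*1 = 1, Clip = 1*3 = 3, Gear = 1*4 = 4.
Iteration 2: components of {Bearing,Clip,Gear} -> Arm = 1*3 = 3, Hub = 4*3 = 12, Plate = 1*2 = 2, Washer = 1*5 = 5.
Iteration 3: components of {Arm,Hub,Plate,Washer} -> Frame = 2*4 = 8.
Iteration 4: components of {Frame} -> Bolt = 8*3 = 24.
Iteration 5: no further components; recursion stops.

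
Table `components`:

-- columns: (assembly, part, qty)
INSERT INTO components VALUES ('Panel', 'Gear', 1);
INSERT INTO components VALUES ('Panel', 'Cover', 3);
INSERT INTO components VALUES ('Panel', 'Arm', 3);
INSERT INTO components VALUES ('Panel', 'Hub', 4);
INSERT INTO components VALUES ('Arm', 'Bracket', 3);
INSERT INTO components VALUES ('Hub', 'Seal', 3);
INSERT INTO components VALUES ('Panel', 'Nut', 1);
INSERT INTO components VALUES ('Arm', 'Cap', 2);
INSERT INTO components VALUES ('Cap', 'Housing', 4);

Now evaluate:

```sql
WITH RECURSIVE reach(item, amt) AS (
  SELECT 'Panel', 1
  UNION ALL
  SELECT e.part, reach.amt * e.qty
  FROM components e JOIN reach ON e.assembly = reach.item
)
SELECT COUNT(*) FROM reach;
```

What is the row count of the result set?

10

Base: (Panel, amt=1).
Iteration 1: components of {Panel} -> Arm = 1*3 = 3, Cover = 1*3 = 3, Gear = 1*1 = 1, Hub = 1*4 = 4, Nut = 1*1 = 1.
Iteration 2: components of {Arm,Cover,Gear,Hub,Nut} -> Bracket = 3*3 = 9, Cap = 3*2 = 6, Seal = 4*3 = 12.
Iteration 3: components of {Bracket,Cap,Seal} -> Housing = 6*4 = 24.
Iteration 4: no further components; recursion stops.
Total rows emitted: 10.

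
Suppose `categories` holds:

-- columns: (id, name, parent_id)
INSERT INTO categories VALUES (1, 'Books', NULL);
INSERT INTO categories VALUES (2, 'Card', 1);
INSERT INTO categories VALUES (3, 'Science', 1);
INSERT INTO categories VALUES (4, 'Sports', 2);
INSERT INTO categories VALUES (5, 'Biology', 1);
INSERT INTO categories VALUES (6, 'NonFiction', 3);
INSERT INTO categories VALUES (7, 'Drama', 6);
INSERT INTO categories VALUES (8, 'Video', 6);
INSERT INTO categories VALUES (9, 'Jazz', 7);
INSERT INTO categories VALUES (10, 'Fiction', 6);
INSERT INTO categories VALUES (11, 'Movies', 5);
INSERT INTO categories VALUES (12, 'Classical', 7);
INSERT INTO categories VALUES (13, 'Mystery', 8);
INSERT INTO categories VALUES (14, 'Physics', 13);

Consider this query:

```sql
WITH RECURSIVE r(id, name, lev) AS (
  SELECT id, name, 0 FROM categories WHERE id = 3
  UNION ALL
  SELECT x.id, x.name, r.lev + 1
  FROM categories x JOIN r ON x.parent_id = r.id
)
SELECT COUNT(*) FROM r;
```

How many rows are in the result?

9

Base: id=3 (Science) at lev 0.
Iteration 1: rows with parent_id in {3} -> NonFiction (id 6, lev 1).
Iteration 2: rows with parent_id in {6} -> Drama (id 7, lev 2), Video (id 8, lev 2), Fiction (id 10, lev 2).
Iteration 3: rows with parent_id in {7,8,10} -> Jazz (id 9, lev 3), Classical (id 12, lev 3), Mystery (id 13, lev 3).
Iteration 4: rows with parent_id in {9,12,13} -> Physics (id 14, lev 4).
Iteration 5: no rows with parent_id in {14}; recursion stops.
Total rows emitted: 9.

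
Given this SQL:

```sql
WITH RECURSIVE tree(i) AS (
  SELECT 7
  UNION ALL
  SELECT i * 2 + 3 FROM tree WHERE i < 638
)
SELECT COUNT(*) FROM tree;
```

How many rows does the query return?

8

Base: i=7.
Iteration 1: 7 < 638 holds -> i = 7 * 2 + 3 = 17.
Iteration 2: 17 < 638 holds -> i = 17 * 2 + 3 = 37.
Iteration 3: 37 < 638 holds -> i = 37 * 2 + 3 = 77.
Iteration 4: 77 < 638 holds -> i = 77 * 2 + 3 = 157.
Iteration 5: 157 < 638 holds -> i = 157 * 2 + 3 = 317.
Iteration 6: 317 < 638 holds -> i = 317 * 2 + 3 = 637.
Iteration 7: 637 < 638 holds -> i = 637 * 2 + 3 = 1277.
Iteration 8: 1277 < 638 fails; recursion stops.
Total rows emitted: 8.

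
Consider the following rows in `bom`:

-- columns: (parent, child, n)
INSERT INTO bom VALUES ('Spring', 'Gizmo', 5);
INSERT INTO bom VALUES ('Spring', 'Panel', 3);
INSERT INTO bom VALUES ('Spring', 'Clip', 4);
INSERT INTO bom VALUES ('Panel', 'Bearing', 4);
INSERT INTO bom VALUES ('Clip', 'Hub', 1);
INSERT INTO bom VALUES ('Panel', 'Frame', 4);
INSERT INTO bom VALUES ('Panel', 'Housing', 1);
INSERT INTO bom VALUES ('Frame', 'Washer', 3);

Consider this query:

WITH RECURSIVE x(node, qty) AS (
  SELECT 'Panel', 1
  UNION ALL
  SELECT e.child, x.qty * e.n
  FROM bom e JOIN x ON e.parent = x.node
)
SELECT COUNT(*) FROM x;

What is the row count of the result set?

5

Base: (Panel, qty=1).
Iteration 1: components of {Panel} -> Bearing = 1*4 = 4, Frame = 1*4 = 4, Housing = 1*1 = 1.
Iteration 2: components of {Bearing,Frame,Housing} -> Washer = 4*3 = 12.
Iteration 3: no further components; recursion stops.
Total rows emitted: 5.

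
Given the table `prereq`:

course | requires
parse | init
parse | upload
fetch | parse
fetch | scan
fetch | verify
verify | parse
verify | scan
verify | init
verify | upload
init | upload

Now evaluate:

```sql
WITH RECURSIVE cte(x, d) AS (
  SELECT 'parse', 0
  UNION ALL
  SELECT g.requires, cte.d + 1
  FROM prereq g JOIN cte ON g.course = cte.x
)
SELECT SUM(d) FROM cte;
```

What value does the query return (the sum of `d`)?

Base: (parse, d=0).
Iteration 1: edges from {parse} -> (init, d=1), (upload, d=1).
Iteration 2: edges from {init,upload} -> (upload, d=2).
Iteration 3: no outgoing edges from {upload}; recursion stops.
SUM(d) = 0 + 1 + 1 + 2 = 4.

4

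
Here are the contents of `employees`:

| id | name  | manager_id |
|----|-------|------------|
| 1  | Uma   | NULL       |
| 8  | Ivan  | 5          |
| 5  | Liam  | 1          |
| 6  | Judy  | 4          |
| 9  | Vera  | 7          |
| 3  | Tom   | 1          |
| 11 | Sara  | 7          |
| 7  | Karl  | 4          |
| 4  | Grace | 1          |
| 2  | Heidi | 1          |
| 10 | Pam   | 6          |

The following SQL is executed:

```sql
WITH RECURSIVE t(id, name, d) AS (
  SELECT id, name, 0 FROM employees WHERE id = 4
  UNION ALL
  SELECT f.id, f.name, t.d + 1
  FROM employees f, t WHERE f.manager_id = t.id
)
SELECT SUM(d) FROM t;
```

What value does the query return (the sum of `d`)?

8

Base: id=4 (Grace) at d 0.
Iteration 1: rows with manager_id in {4} -> Judy (id 6, d 1), Karl (id 7, d 1).
Iteration 2: rows with manager_id in {6,7} -> Vera (id 9, d 2), Pam (id 10, d 2), Sara (id 11, d 2).
Iteration 3: no rows with manager_id in {9,10,11}; recursion stops.
SUM(d) = 0 + 1 + 1 + 2 + 2 + 2 = 8.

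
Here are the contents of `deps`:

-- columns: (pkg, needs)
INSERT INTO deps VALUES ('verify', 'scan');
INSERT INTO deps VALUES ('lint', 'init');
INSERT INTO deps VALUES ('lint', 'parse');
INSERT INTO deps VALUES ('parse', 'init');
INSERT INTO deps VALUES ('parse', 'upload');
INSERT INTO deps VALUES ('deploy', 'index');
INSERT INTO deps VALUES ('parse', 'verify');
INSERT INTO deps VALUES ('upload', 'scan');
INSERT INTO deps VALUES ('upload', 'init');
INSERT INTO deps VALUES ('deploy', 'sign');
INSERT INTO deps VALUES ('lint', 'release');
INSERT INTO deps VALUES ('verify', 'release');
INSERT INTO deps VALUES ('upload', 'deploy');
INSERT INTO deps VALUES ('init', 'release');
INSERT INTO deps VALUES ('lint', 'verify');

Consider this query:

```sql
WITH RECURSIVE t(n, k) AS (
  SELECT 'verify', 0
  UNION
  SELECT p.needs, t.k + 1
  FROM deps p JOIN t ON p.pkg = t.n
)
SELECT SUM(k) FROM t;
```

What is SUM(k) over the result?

Base: (verify, k=0).
Iteration 1: edges from {verify} -> (release, k=1), (scan, k=1).
Iteration 2: no outgoing edges from {release,scan}; recursion stops.
SUM(k) = 0 + 1 + 1 = 2.

2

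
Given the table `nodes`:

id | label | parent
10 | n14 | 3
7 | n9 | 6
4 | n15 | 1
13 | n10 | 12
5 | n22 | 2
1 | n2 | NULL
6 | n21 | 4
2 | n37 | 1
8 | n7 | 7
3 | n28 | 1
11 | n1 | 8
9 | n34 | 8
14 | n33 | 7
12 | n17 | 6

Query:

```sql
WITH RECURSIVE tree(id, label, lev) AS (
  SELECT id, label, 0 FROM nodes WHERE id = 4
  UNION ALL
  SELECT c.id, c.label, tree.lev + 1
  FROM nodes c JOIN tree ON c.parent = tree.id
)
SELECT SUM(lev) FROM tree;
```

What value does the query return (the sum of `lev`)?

Base: id=4 (n15) at lev 0.
Iteration 1: rows with parent in {4} -> n21 (id 6, lev 1).
Iteration 2: rows with parent in {6} -> n9 (id 7, lev 2), n17 (id 12, lev 2).
Iteration 3: rows with parent in {7,12} -> n7 (id 8, lev 3), n10 (id 13, lev 3), n33 (id 14, lev 3).
Iteration 4: rows with parent in {8,13,14} -> n34 (id 9, lev 4), n1 (id 11, lev 4).
Iteration 5: no rows with parent in {9,11}; recursion stops.
SUM(lev) = 0 + 1 + 2 + 2 + 3 + 3 + 3 + 4 + 4 = 22.

22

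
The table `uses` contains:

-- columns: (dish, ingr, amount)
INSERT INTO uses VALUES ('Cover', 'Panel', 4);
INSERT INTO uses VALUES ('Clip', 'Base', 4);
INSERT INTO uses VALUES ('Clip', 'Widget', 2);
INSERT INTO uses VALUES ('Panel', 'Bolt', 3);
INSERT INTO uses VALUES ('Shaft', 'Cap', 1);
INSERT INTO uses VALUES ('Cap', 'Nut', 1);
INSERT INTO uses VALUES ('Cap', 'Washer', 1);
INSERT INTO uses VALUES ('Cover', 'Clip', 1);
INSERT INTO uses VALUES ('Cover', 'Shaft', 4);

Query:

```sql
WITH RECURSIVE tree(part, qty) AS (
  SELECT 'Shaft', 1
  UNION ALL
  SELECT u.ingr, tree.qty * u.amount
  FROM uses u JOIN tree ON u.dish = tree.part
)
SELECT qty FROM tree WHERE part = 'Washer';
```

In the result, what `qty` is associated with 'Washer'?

Base: (Shaft, qty=1).
Iteration 1: components of {Shaft} -> Cap = 1*1 = 1.
Iteration 2: components of {Cap} -> Nut = 1*1 = 1, Washer = 1*1 = 1.
Iteration 3: no further components; recursion stops.

1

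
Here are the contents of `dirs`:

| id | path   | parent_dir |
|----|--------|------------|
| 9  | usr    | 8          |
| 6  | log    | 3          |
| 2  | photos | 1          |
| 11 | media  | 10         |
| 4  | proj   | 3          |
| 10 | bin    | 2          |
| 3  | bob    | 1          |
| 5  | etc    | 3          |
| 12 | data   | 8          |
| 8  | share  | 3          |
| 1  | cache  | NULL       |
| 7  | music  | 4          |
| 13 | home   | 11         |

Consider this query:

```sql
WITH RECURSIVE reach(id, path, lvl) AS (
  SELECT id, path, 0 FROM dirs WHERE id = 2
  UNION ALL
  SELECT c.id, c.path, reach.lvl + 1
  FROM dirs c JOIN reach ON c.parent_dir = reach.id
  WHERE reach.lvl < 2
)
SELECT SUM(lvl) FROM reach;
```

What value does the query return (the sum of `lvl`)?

3

Base: id=2 (photos) at lvl 0.
Iteration 1: rows with parent_dir in {2} -> bin (id 10, lvl 1).
Iteration 2: rows with parent_dir in {10} -> media (id 11, lvl 2).
Iteration 3: lvl < 2 fails for all current rows; recursion stops.
SUM(lvl) = 0 + 1 + 2 = 3.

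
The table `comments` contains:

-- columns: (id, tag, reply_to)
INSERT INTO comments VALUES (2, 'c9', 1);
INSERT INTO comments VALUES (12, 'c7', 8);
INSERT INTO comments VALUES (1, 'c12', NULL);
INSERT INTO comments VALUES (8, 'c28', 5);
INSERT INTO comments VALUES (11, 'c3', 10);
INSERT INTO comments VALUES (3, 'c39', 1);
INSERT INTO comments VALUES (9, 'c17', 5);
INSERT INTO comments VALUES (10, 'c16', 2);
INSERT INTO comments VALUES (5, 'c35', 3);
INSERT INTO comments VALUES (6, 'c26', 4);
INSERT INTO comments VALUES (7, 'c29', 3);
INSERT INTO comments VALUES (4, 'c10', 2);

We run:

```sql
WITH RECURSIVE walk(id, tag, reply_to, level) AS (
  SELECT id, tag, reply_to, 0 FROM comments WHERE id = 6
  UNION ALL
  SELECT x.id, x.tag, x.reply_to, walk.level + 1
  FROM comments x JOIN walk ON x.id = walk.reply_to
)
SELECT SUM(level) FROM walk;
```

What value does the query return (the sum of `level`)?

Base: id=6 (c26), reply_to=4, level 0.
Iteration 1: join on id=4 -> c10 (id 4, reply_to=2, level 1).
Iteration 2: join on id=2 -> c9 (id 2, reply_to=1, level 2).
Iteration 3: join on id=1 -> c12 (id 1, reply_to=NULL, level 3).
Iteration 4: reply_to is NULL; no match; recursion stops.
SUM(level) = 0 + 1 + 2 + 3 = 6.

6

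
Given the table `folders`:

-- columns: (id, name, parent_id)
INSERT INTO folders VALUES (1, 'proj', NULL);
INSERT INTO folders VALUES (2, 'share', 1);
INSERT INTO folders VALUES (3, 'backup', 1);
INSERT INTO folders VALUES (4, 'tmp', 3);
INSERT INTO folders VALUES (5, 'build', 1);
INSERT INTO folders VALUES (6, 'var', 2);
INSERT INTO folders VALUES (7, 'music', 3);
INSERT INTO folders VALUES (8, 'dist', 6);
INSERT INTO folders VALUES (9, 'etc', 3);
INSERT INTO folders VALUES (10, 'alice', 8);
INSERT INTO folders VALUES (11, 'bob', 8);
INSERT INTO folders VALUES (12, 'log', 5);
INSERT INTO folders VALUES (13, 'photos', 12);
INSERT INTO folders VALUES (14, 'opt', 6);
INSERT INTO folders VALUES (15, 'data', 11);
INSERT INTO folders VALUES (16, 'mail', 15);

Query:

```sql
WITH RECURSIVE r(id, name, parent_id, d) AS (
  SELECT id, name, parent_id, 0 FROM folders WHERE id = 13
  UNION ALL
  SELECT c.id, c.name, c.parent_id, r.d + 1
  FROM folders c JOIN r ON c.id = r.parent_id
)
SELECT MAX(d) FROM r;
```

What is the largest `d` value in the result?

Base: id=13 (photos), parent_id=12, d 0.
Iteration 1: join on id=12 -> log (id 12, parent_id=5, d 1).
Iteration 2: join on id=5 -> build (id 5, parent_id=1, d 2).
Iteration 3: join on id=1 -> proj (id 1, parent_id=NULL, d 3).
Iteration 4: parent_id is NULL; no match; recursion stops.
d values: 0, 1, 2, 3; the maximum is 3.

3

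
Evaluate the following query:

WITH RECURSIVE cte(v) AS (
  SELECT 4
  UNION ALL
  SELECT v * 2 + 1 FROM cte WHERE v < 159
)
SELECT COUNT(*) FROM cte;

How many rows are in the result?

Base: v=4.
Iteration 1: 4 < 159 holds -> v = 4 * 2 + 1 = 9.
Iteration 2: 9 < 159 holds -> v = 9 * 2 + 1 = 19.
Iteration 3: 19 < 159 holds -> v = 19 * 2 + 1 = 39.
Iteration 4: 39 < 159 holds -> v = 39 * 2 + 1 = 79.
Iteration 5: 79 < 159 holds -> v = 79 * 2 + 1 = 159.
Iteration 6: 159 < 159 fails; recursion stops.
Total rows emitted: 6.

6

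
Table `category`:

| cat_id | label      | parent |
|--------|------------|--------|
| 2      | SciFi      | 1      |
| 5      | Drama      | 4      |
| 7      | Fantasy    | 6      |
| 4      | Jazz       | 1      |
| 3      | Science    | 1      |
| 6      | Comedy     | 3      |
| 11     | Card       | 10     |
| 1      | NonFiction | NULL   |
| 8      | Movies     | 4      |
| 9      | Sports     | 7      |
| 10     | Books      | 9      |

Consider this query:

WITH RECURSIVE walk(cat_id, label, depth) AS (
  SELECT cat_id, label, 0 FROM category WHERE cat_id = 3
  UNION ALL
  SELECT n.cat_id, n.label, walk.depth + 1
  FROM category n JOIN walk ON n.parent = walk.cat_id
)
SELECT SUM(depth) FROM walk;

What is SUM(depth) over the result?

Base: cat_id=3 (Science) at depth 0.
Iteration 1: rows with parent in {3} -> Comedy (id 6, depth 1).
Iteration 2: rows with parent in {6} -> Fantasy (id 7, depth 2).
Iteration 3: rows with parent in {7} -> Sports (id 9, depth 3).
Iteration 4: rows with parent in {9} -> Books (id 10, depth 4).
Iteration 5: rows with parent in {10} -> Card (id 11, depth 5).
Iteration 6: no rows with parent in {11}; recursion stops.
SUM(depth) = 0 + 1 + 2 + 3 + 4 + 5 = 15.

15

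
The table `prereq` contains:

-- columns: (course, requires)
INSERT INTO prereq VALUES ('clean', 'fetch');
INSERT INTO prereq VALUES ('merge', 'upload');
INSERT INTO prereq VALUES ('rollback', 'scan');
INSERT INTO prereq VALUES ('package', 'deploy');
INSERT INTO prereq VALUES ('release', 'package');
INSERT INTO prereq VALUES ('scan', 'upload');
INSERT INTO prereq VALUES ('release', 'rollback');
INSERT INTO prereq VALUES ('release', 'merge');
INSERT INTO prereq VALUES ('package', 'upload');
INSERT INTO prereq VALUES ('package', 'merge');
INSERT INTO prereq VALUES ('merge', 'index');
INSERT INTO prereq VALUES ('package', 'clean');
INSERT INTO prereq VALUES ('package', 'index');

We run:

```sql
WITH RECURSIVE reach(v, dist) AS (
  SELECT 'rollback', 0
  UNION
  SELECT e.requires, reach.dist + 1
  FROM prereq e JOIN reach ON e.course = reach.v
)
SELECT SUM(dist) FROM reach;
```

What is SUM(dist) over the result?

3

Base: (rollback, dist=0).
Iteration 1: edges from {rollback} -> (scan, dist=1).
Iteration 2: edges from {scan} -> (upload, dist=2).
Iteration 3: no outgoing edges from {upload}; recursion stops.
SUM(dist) = 0 + 1 + 2 = 3.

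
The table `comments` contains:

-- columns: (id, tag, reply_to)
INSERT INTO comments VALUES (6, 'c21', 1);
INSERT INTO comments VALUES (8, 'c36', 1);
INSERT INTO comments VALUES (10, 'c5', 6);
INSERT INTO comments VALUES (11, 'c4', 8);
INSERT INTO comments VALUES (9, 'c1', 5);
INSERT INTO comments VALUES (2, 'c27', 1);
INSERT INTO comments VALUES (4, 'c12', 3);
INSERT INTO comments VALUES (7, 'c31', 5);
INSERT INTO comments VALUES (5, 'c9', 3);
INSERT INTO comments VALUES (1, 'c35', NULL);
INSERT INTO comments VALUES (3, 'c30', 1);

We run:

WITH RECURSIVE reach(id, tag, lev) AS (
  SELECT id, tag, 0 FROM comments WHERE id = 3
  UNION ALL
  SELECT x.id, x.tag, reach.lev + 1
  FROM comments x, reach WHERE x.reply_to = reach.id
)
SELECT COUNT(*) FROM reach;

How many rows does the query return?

5

Base: id=3 (c30) at lev 0.
Iteration 1: rows with reply_to in {3} -> c12 (id 4, lev 1), c9 (id 5, lev 1).
Iteration 2: rows with reply_to in {4,5} -> c31 (id 7, lev 2), c1 (id 9, lev 2).
Iteration 3: no rows with reply_to in {7,9}; recursion stops.
Total rows emitted: 5.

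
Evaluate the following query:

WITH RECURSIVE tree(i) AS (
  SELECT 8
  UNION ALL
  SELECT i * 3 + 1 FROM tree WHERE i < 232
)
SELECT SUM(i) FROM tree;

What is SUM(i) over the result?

1026

Base: i=8.
Iteration 1: 8 < 232 holds -> i = 8 * 3 + 1 = 25.
Iteration 2: 25 < 232 holds -> i = 25 * 3 + 1 = 76.
Iteration 3: 76 < 232 holds -> i = 76 * 3 + 1 = 229.
Iteration 4: 229 < 232 holds -> i = 229 * 3 + 1 = 688.
Iteration 5: 688 < 232 fails; recursion stops.
SUM(i) = 8 + 25 + 76 + 229 + 688 = 1026.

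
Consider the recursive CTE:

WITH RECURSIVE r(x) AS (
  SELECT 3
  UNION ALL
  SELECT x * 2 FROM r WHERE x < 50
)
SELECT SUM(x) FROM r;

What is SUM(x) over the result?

189

Base: x=3.
Iteration 1: 3 < 50 holds -> x = 3 * 2 = 6.
Iteration 2: 6 < 50 holds -> x = 6 * 2 = 12.
Iteration 3: 12 < 50 holds -> x = 12 * 2 = 24.
Iteration 4: 24 < 50 holds -> x = 24 * 2 = 48.
Iteration 5: 48 < 50 holds -> x = 48 * 2 = 96.
Iteration 6: 96 < 50 fails; recursion stops.
SUM(x) = 3 + 6 + 12 + 24 + 48 + 96 = 189.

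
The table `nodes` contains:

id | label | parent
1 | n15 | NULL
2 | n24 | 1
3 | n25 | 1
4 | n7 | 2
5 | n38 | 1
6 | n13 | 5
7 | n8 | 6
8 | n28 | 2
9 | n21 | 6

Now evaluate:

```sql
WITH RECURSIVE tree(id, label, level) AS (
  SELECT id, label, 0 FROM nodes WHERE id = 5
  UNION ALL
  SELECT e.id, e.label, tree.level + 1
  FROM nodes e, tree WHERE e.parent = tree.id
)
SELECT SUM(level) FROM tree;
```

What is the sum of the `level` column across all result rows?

5

Base: id=5 (n38) at level 0.
Iteration 1: rows with parent in {5} -> n13 (id 6, level 1).
Iteration 2: rows with parent in {6} -> n8 (id 7, level 2), n21 (id 9, level 2).
Iteration 3: no rows with parent in {7,9}; recursion stops.
SUM(level) = 0 + 1 + 2 + 2 = 5.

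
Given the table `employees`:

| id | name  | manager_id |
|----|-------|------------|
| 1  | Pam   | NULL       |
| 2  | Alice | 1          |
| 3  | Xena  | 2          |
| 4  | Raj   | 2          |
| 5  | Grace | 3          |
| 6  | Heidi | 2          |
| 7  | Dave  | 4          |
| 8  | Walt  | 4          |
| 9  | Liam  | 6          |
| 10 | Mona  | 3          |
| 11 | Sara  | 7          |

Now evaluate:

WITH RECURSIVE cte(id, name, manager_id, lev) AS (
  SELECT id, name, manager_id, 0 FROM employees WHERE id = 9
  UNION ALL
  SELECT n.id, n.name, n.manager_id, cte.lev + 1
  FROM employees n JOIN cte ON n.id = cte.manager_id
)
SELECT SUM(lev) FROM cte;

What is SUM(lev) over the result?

Base: id=9 (Liam), manager_id=6, lev 0.
Iteration 1: join on id=6 -> Heidi (id 6, manager_id=2, lev 1).
Iteration 2: join on id=2 -> Alice (id 2, manager_id=1, lev 2).
Iteration 3: join on id=1 -> Pam (id 1, manager_id=NULL, lev 3).
Iteration 4: manager_id is NULL; no match; recursion stops.
SUM(lev) = 0 + 1 + 2 + 3 = 6.

6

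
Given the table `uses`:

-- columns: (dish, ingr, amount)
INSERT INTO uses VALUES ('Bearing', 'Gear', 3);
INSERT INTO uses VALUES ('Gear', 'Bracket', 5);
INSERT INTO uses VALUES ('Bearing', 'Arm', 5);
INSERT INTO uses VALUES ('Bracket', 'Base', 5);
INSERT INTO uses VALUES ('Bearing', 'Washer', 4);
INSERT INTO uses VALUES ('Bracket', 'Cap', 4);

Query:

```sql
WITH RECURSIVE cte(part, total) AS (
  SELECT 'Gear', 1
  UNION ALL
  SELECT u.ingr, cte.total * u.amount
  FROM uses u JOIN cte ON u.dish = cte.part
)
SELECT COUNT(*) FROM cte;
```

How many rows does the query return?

Base: (Gear, total=1).
Iteration 1: components of {Gear} -> Bracket = 1*5 = 5.
Iteration 2: components of {Bracket} -> Base = 5*5 = 25, Cap = 5*4 = 20.
Iteration 3: no further components; recursion stops.
Total rows emitted: 4.

4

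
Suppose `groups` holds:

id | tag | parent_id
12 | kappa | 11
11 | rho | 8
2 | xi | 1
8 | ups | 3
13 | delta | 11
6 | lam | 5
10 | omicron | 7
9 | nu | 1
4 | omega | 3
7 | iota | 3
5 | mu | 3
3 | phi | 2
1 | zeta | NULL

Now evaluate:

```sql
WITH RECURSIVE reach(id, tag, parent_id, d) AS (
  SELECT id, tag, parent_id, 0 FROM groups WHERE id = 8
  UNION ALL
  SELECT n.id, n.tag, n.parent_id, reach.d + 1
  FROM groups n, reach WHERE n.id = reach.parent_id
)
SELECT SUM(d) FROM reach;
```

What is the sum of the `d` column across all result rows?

6

Base: id=8 (ups), parent_id=3, d 0.
Iteration 1: join on id=3 -> phi (id 3, parent_id=2, d 1).
Iteration 2: join on id=2 -> xi (id 2, parent_id=1, d 2).
Iteration 3: join on id=1 -> zeta (id 1, parent_id=NULL, d 3).
Iteration 4: parent_id is NULL; no match; recursion stops.
SUM(d) = 0 + 1 + 2 + 3 = 6.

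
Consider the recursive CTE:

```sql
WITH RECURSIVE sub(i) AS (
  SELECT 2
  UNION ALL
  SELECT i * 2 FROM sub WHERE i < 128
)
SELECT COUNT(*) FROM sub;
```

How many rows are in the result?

Base: i=2.
Iteration 1: 2 < 128 holds -> i = 2 * 2 = 4.
Iteration 2: 4 < 128 holds -> i = 4 * 2 = 8.
Iteration 3: 8 < 128 holds -> i = 8 * 2 = 16.
Iteration 4: 16 < 128 holds -> i = 16 * 2 = 32.
Iteration 5: 32 < 128 holds -> i = 32 * 2 = 64.
Iteration 6: 64 < 128 holds -> i = 64 * 2 = 128.
Iteration 7: 128 < 128 fails; recursion stops.
Total rows emitted: 7.

7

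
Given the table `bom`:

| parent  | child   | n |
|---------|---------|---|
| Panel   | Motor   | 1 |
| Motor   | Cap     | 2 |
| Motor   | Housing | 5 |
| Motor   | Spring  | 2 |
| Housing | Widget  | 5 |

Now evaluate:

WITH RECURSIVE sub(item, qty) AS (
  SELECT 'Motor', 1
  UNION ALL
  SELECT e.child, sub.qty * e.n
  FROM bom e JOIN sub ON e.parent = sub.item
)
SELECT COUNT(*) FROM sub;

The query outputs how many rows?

5

Base: (Motor, qty=1).
Iteration 1: components of {Motor} -> Cap = 1*2 = 2, Housing = 1*5 = 5, Spring = 1*2 = 2.
Iteration 2: components of {Cap,Housing,Spring} -> Widget = 5*5 = 25.
Iteration 3: no further components; recursion stops.
Total rows emitted: 5.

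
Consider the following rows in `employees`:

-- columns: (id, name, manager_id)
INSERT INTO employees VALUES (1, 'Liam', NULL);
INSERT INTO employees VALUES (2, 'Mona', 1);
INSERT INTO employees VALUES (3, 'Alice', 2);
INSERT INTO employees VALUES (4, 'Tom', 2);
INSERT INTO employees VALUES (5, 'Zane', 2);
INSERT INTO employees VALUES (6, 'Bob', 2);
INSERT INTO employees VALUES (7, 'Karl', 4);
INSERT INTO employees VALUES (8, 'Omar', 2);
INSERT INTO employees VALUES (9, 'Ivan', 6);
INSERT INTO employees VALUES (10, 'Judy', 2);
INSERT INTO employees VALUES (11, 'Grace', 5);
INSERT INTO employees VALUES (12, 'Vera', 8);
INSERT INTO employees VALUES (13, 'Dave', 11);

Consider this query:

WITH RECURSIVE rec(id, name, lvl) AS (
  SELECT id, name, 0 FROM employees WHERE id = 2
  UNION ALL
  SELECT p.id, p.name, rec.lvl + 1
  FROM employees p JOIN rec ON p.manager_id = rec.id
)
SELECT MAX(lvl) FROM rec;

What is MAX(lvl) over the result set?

3

Base: id=2 (Mona) at lvl 0.
Iteration 1: rows with manager_id in {2} -> Alice (id 3, lvl 1), Tom (id 4, lvl 1), Zane (id 5, lvl 1), Bob (id 6, lvl 1), Omar (id 8, lvl 1), Judy (id 10, lvl 1).
Iteration 2: rows with manager_id in {3,4,5,6,8,10} -> Karl (id 7, lvl 2), Ivan (id 9, lvl 2), Grace (id 11, lvl 2), Vera (id 12, lvl 2).
Iteration 3: rows with manager_id in {7,9,11,12} -> Dave (id 13, lvl 3).
Iteration 4: no rows with manager_id in {13}; recursion stops.
lvl values: 0, 1, 1, 1, 1, 1, 1, 2, 2, 2, 2, 3; the maximum is 3.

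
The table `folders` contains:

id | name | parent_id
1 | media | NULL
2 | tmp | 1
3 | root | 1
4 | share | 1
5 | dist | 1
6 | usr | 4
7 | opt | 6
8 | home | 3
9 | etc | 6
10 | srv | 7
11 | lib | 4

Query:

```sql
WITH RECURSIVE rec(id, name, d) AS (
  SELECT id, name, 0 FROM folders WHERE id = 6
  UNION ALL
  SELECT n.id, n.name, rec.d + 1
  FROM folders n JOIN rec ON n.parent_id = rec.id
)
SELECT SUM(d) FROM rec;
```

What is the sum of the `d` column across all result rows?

4

Base: id=6 (usr) at d 0.
Iteration 1: rows with parent_id in {6} -> opt (id 7, d 1), etc (id 9, d 1).
Iteration 2: rows with parent_id in {7,9} -> srv (id 10, d 2).
Iteration 3: no rows with parent_id in {10}; recursion stops.
SUM(d) = 0 + 1 + 1 + 2 = 4.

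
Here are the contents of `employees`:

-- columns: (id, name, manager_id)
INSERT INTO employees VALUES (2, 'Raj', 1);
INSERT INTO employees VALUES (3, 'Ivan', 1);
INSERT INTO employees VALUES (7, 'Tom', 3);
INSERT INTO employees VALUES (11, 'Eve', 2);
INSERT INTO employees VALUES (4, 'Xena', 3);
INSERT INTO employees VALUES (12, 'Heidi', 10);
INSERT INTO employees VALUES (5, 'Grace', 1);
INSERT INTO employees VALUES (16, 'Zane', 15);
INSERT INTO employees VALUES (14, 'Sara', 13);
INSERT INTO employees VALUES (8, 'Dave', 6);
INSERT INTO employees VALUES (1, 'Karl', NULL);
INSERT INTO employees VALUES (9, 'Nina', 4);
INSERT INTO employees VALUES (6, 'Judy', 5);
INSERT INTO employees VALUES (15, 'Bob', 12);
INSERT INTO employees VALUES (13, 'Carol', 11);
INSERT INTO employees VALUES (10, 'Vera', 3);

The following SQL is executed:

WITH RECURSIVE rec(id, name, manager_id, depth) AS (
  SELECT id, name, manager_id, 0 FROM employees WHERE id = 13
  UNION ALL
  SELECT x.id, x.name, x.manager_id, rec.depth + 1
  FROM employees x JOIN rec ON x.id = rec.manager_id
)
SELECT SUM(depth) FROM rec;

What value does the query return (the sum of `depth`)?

Base: id=13 (Carol), manager_id=11, depth 0.
Iteration 1: join on id=11 -> Eve (id 11, manager_id=2, depth 1).
Iteration 2: join on id=2 -> Raj (id 2, manager_id=1, depth 2).
Iteration 3: join on id=1 -> Karl (id 1, manager_id=NULL, depth 3).
Iteration 4: manager_id is NULL; no match; recursion stops.
SUM(depth) = 0 + 1 + 2 + 3 = 6.

6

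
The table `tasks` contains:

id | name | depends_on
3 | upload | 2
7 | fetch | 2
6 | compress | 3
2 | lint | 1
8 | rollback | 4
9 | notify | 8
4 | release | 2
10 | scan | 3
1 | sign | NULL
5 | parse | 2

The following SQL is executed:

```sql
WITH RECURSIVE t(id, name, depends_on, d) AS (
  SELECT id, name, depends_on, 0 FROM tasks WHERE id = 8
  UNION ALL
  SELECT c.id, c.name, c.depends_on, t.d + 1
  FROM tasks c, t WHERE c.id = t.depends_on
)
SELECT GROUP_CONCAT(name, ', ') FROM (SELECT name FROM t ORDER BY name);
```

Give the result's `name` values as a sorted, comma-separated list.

Base: id=8 (rollback), depends_on=4, d 0.
Iteration 1: join on id=4 -> release (id 4, depends_on=2, d 1).
Iteration 2: join on id=2 -> lint (id 2, depends_on=1, d 2).
Iteration 3: join on id=1 -> sign (id 1, depends_on=NULL, d 3).
Iteration 4: depends_on is NULL; no match; recursion stops.

lint, release, rollback, sign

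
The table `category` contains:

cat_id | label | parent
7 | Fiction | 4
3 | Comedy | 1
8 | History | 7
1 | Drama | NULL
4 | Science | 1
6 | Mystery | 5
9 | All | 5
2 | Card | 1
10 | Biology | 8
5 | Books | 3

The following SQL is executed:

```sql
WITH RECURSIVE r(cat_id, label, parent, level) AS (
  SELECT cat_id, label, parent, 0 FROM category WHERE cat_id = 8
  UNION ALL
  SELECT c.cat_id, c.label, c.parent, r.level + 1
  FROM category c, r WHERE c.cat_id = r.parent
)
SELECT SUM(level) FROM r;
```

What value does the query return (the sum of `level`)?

Base: cat_id=8 (History), parent=7, level 0.
Iteration 1: join on cat_id=7 -> Fiction (id 7, parent=4, level 1).
Iteration 2: join on cat_id=4 -> Science (id 4, parent=1, level 2).
Iteration 3: join on cat_id=1 -> Drama (id 1, parent=NULL, level 3).
Iteration 4: parent is NULL; no match; recursion stops.
SUM(level) = 0 + 1 + 2 + 3 = 6.

6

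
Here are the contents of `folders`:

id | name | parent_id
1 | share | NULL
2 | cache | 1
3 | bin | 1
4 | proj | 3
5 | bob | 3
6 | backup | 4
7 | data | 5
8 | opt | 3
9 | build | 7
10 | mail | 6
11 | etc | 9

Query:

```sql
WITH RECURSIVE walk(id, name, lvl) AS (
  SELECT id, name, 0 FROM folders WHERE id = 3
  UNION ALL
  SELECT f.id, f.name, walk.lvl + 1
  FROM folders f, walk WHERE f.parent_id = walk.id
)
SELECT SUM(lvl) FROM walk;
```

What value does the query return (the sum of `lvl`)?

17

Base: id=3 (bin) at lvl 0.
Iteration 1: rows with parent_id in {3} -> proj (id 4, lvl 1), bob (id 5, lvl 1), opt (id 8, lvl 1).
Iteration 2: rows with parent_id in {4,5,8} -> backup (id 6, lvl 2), data (id 7, lvl 2).
Iteration 3: rows with parent_id in {6,7} -> build (id 9, lvl 3), mail (id 10, lvl 3).
Iteration 4: rows with parent_id in {9,10} -> etc (id 11, lvl 4).
Iteration 5: no rows with parent_id in {11}; recursion stops.
SUM(lvl) = 0 + 1 + 1 + 1 + 2 + 2 + 3 + 3 + 4 = 17.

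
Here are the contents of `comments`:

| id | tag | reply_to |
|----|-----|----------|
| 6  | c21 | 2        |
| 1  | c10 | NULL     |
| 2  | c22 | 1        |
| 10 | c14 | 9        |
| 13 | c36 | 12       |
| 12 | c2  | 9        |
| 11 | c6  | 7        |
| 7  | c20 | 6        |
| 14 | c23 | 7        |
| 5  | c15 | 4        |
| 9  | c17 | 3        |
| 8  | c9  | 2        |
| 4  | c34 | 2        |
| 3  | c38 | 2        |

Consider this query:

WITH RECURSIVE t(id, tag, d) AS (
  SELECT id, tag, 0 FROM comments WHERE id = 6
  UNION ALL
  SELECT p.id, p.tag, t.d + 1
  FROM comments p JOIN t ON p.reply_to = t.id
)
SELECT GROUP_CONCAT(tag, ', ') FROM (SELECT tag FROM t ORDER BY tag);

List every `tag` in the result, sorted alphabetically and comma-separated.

Base: id=6 (c21) at d 0.
Iteration 1: rows with reply_to in {6} -> c20 (id 7, d 1).
Iteration 2: rows with reply_to in {7} -> c6 (id 11, d 2), c23 (id 14, d 2).
Iteration 3: no rows with reply_to in {11,14}; recursion stops.

c20, c21, c23, c6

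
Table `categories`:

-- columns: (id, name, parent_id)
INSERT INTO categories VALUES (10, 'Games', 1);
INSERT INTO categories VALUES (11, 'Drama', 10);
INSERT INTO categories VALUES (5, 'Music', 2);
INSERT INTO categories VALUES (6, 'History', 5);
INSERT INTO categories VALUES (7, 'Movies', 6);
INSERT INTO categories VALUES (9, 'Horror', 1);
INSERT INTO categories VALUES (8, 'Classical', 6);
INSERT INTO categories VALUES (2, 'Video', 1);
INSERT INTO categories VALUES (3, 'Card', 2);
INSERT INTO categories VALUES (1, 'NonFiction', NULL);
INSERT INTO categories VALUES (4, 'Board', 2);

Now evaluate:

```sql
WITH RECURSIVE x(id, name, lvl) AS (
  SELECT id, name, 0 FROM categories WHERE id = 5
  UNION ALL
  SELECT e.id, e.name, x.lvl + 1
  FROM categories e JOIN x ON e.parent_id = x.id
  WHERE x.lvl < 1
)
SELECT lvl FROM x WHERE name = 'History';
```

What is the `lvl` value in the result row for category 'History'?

Base: id=5 (Music) at lvl 0.
Iteration 1: rows with parent_id in {5} -> History (id 6, lvl 1).
Iteration 2: lvl < 1 fails for all current rows; recursion stops.

1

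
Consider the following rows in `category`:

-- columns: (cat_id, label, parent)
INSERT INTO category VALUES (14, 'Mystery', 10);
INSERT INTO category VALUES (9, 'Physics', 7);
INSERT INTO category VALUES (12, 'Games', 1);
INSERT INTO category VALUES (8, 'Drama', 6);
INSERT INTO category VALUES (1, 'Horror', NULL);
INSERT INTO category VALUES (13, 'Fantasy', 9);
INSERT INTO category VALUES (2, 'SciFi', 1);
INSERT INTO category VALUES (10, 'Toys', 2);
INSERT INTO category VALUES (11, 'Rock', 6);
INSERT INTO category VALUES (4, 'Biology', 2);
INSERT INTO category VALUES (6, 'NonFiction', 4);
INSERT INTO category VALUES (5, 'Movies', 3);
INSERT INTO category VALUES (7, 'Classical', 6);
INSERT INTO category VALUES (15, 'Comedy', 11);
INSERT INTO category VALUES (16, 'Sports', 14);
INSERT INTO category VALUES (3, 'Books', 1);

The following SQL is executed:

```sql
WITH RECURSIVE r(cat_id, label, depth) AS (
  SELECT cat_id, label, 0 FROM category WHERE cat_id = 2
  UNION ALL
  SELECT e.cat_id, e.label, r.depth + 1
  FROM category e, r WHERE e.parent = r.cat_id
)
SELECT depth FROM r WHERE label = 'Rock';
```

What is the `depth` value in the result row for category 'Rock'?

3

Base: cat_id=2 (SciFi) at depth 0.
Iteration 1: rows with parent in {2} -> Biology (id 4, depth 1), Toys (id 10, depth 1).
Iteration 2: rows with parent in {4,10} -> NonFiction (id 6, depth 2), Mystery (id 14, depth 2).
Iteration 3: rows with parent in {6,14} -> Classical (id 7, depth 3), Drama (id 8, depth 3), Rock (id 11, depth 3), Sports (id 16, depth 3).
Iteration 4: rows with parent in {7,8,11,16} -> Physics (id 9, depth 4), Comedy (id 15, depth 4).
Iteration 5: rows with parent in {9,15} -> Fantasy (id 13, depth 5).
Iteration 6: no rows with parent in {13}; recursion stops.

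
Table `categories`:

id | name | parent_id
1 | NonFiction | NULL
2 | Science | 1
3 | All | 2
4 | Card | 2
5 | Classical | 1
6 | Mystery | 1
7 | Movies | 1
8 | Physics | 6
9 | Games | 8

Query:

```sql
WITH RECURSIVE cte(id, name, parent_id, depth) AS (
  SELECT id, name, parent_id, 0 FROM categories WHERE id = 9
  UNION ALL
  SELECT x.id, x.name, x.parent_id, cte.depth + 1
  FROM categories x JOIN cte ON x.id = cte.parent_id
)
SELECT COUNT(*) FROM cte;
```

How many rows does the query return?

4

Base: id=9 (Games), parent_id=8, depth 0.
Iteration 1: join on id=8 -> Physics (id 8, parent_id=6, depth 1).
Iteration 2: join on id=6 -> Mystery (id 6, parent_id=1, depth 2).
Iteration 3: join on id=1 -> NonFiction (id 1, parent_id=NULL, depth 3).
Iteration 4: parent_id is NULL; no match; recursion stops.
Total rows emitted: 4.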